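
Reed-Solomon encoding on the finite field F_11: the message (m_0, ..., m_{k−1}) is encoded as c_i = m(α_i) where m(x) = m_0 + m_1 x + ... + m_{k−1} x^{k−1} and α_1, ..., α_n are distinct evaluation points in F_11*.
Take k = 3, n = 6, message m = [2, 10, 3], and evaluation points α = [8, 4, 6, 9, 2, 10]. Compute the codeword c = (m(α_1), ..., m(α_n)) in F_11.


c = [10, 2, 5, 5, 1, 6]

Message polynomial: m(x) = 2 + 10·x + 3·x^2 (mod 11).
For each evaluation point α_i, compute m(α_i) mod 11:
  α_1 = 8: Horner steps 3 → 1 → 10, so m(8) = 10.
  α_2 = 4: Horner steps 3 → 0 → 2, so m(4) = 2.
  α_3 = 6: Horner steps 3 → 6 → 5, so m(6) = 5.
  α_4 = 9: Horner steps 3 → 4 → 5, so m(9) = 5.
  α_5 = 2: Horner steps 3 → 5 → 1, so m(2) = 1.
  α_6 = 10: Horner steps 3 → 7 → 6, so m(10) = 6.
Codeword c = [10, 2, 5, 5, 1, 6] ∈ F_11^6.


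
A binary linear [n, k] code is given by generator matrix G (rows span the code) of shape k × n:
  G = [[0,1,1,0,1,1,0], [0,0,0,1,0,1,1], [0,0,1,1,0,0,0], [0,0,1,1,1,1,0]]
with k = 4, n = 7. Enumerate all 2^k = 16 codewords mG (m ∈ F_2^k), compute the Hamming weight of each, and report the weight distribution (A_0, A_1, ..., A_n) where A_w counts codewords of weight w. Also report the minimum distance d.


Weight distribution: A_0 = 1, A_2 = 4, A_3 = 6, A_4 = 3, A_5 = 2. Minimum distance d = 2.

Enumerate all 2^4 = 16 messages m ∈ F_2^4.
For each, compute codeword c = mG in F_2^7, then tally its weight.
  m = 0000 → c = 0000000, weight = 0.
  m = 1000 → c = 0110110, weight = 4.
  m = 0100 → c = 0001011, weight = 3.
  m = 1100 → c = 0111101, weight = 5.
  m = 0010 → c = 0011000, weight = 2.
  m = 1010 → c = 0101110, weight = 4.
  m = 0110 → c = 0010011, weight = 3.
  m = 1110 → c = 0100101, weight = 3.
  m = 0001 → c = 0011110, weight = 4.
  m = 1001 → c = 0101000, weight = 2.
  m = 0101 → c = 0010101, weight = 3.
  m = 1101 → c = 0100011, weight = 3.
  m = 0011 → c = 0000110, weight = 2.
  m = 1011 → c = 0110000, weight = 2.
  m = 0111 → c = 0001101, weight = 3.
  m = 1111 → c = 0111011, weight = 5.
Tally weights:
  weight 0: 1 codewords.
  weight 2: 4 codewords.
  weight 3: 6 codewords.
  weight 4: 3 codewords.
  weight 5: 2 codewords.
Minimum distance d = smallest w > 0 with A_w > 0 = 2.
Sanity: Σ A_w = 16 = 2^4 = 16 ✓.


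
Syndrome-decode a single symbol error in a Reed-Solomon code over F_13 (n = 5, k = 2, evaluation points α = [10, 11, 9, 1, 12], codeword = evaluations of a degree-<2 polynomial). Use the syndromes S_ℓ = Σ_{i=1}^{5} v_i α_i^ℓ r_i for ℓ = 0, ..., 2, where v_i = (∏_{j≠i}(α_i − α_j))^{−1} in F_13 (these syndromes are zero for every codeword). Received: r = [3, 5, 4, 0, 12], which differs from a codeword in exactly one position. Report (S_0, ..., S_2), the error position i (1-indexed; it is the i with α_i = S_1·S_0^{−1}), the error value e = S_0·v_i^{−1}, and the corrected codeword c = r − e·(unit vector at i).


S = (1, 10, 9), error at position 1, error magnitude e = 5, c = [11, 5, 4, 0, 12].

Step 1: column multipliers v_i = (∏_{j≠i}(α_i − α_j))^{−1} mod 13.
  i = 1 (α = 10): (10−11)(10−9)(10−1)(10−12) = (−1)·1·9·(−2) = 18 ≡ 5, so v_1 = 5^{−1} = 8 (mod 13).
  i = 2 (α = 11): (11−10)(11−9)(11−1)(11−12) = 1·2·10·(−1) = −20 ≡ 6, so v_2 = 6^{−1} = 11 (mod 13).
  i = 3 (α = 9): (9−10)(9−11)(9−1)(9−12) = (−1)·(−2)·8·(−3) = −48 ≡ 4, so v_3 = 4^{−1} = 10 (mod 13).
  i = 4 (α = 1): (1−10)(1−11)(1−9)(1−12) = (−9)·(−10)·(−8)·(−11) = 7920 ≡ 3, so v_4 = 3^{−1} = 9 (mod 13).
  i = 5 (α = 12): (12−10)(12−11)(12−9)(12−1) = 2·1·3·11 = 66 ≡ 1, so v_5 = 1^{−1} = 1 (mod 13).
  v = [8, 11, 10, 9, 1].
Step 2: syndromes of r = [3, 5, 4, 0, 12] (all sums mod 13).
  S_0 = Σ v_i r_i = 8·3 + 11·5 + 10·4 + 9·0 + 1·12 = 131 ≡ 1.
  S_1 = Σ v_i α_i r_i = 8·10·3 + 11·11·5 + 10·9·4 + 9·1·0 + 1·12·12 = 1349 ≡ 10.
  α_i^2 mod 13 = [9, 4, 3, 1, 1].
  S_2 = Σ v_i α_i^2 r_i = 8·9·3 + 11·4·5 + 10·3·4 + 9·1·0 + 1·1·12 = 568 ≡ 9.
  S = (1, 10, 9) ≠ 0, so r is not a codeword (an error is present).
Step 3: locate the error. For a single error e at position i, S_ℓ = v_i·e·α_i^ℓ, so α_err = S_1/S_0.
  S_0^{−1} = 1^{−1} = 1 (mod 13), so α_err = 10·1 = 10 ≡ 10 = α_1. Error position i = 1.
  Consistency check: S_2/S_1 = 9·4 = 36 ≡ 10 = α_err ✓ (single-error assumption holds).
Step 4: error magnitude e = S_0/v_1 = S_0·∏_{j≠1}(α_1 − α_j) = 1·5 = 5 ≡ 5 (mod 13).
Step 5: correct position 1: c_1 = r_1 − e = 3 − 5 ≡ 11 (mod 13). Hence c = [11, 5, 4, 0, 12].
  Check: interpolating c through the α_i gives m(x) = 6 + 7·x (degree < 2) with m(α_i) = c_i for every i, so c is indeed a codeword.


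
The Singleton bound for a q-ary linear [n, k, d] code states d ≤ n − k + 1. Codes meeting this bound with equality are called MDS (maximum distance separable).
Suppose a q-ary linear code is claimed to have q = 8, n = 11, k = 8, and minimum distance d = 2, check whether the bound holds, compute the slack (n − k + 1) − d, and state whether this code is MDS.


Singleton RHS = n − k + 1 = 4, slack = 2, bound satisfied, not MDS.

Singleton bound: d ≤ n − k + 1.
Here n = 11, k = 8, so n − k + 1 = 4.
Given d = 2, check d ≤ 4: YES.
Slack = (n − k + 1) − d = 2.
The code is NOT MDS (slack = 2 > 0).
Description: the claimed parameters are [11, 8, 2]_8; such a code would be non-MDS.


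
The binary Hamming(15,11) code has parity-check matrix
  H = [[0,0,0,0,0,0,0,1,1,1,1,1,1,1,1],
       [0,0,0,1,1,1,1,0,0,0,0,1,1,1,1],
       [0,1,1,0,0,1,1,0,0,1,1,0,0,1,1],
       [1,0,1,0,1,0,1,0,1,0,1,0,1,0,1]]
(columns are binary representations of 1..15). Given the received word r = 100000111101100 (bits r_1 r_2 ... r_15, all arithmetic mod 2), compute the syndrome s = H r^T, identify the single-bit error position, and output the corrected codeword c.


s = (1, 1, 0, 0)^T, error position = 12, corrected codeword c = 100000111100100

Compute s = H r^T mod 2 one row at a time:
  s_1 = 1 + 1 + 1 + 0 + 1 + 1 + 0 + 0 = 5 ≡ 1 (mod 2).
  s_2 = 0 + 0 + 0 + 1 + 1 + 1 + 0 + 0 = 3 ≡ 1 (mod 2).
  s_3 = 0 + 0 + 0 + 1 + 1 + 0 + 0 + 0 = 2 ≡ 0 (mod 2).
  s_4 = 1 + 0 + 0 + 1 + 1 + 0 + 1 + 0 = 4 ≡ 0 (mod 2).
s = (1, 1, 0, 0)^T — this equals column 12 of H (binary 1100), so error is at position 12.
Correct: flip bit 12 of r = 100000111101100 to get c = 100000111100100.


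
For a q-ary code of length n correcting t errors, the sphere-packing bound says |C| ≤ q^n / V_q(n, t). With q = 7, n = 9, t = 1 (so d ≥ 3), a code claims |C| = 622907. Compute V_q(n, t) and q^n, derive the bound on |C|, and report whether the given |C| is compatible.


V_q(n, t) = 55, q^n = 40353607, Hamming bound = 733701, |C| = 622907 ≤ bound (satisfied).

Step 1: Compute V_q(n, t) = Σ_{j=0}^1 C(n, j) (q−1)^j.
  j = 0: C(9,0)·(6)^0 = 1·1 = 1.
  j = 1: C(9,1)·(6)^1 = 9·6 = 54.
  V_q(n, t) = 1 + 54 = 55.
Step 2: q^n = 7^9 = 40353607.
Step 3: Hamming bound ⌊q^n / V_q(n,t)⌋ = ⌊40353607/55⌋ = 733701.
Step 4: Compare |C| = 622907 to 733701: satisfied.
The claimed |C| lies below the Hamming bound.


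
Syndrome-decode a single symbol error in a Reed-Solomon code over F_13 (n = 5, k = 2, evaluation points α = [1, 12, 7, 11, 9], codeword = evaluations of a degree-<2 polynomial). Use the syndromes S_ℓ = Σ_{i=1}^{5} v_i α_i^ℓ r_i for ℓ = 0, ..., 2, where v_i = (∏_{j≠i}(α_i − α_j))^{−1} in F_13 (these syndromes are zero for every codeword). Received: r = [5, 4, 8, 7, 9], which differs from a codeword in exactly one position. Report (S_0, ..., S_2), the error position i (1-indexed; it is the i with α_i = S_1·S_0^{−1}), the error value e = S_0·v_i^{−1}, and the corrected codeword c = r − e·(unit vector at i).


S = (8, 10, 6), error at position 4, error magnitude e = 10, c = [5, 4, 8, 10, 9].

Step 1: column multipliers v_i = (∏_{j≠i}(α_i − α_j))^{−1} mod 13.
  i = 1 (α = 1): (1−12)(1−7)(1−11)(1−9) = (−11)·(−6)·(−10)·(−8) = 5280 ≡ 2, so v_1 = 2^{−1} = 7 (mod 13).
  i = 2 (α = 12): (12−1)(12−7)(12−11)(12−9) = 11·5·1·3 = 165 ≡ 9, so v_2 = 9^{−1} = 3 (mod 13).
  i = 3 (α = 7): (7−1)(7−12)(7−11)(7−9) = 6·(−5)·(−4)·(−2) = −240 ≡ 7, so v_3 = 7^{−1} = 2 (mod 13).
  i = 4 (α = 11): (11−1)(11−12)(11−7)(11−9) = 10·(−1)·4·2 = −80 ≡ 11, so v_4 = 11^{−1} = 6 (mod 13).
  i = 5 (α = 9): (9−1)(9−12)(9−7)(9−11) = 8·(−3)·2·(−2) = 96 ≡ 5, so v_5 = 5^{−1} = 8 (mod 13).
  v = [7, 3, 2, 6, 8].
Step 2: syndromes of r = [5, 4, 8, 7, 9] (all sums mod 13).
  S_0 = Σ v_i r_i = 7·5 + 3·4 + 2·8 + 6·7 + 8·9 = 177 ≡ 8.
  S_1 = Σ v_i α_i r_i = 7·1·5 + 3·12·4 + 2·7·8 + 6·11·7 + 8·9·9 = 1401 ≡ 10.
  α_i^2 mod 13 = [1, 1, 10, 4, 3].
  S_2 = Σ v_i α_i^2 r_i = 7·1·5 + 3·1·4 + 2·10·8 + 6·4·7 + 8·3·9 = 591 ≡ 6.
  S = (8, 10, 6) ≠ 0, so r is not a codeword (an error is present).
Step 3: locate the error. For a single error e at position i, S_ℓ = v_i·e·α_i^ℓ, so α_err = S_1/S_0.
  S_0^{−1} = 8^{−1} = 5 (mod 13), so α_err = 10·5 = 50 ≡ 11 = α_4. Error position i = 4.
  Consistency check: S_2/S_1 = 6·4 = 24 ≡ 11 = α_err ✓ (single-error assumption holds).
Step 4: error magnitude e = S_0/v_4 = S_0·∏_{j≠4}(α_4 − α_j) = 8·11 = 88 ≡ 10 (mod 13).
Step 5: correct position 4: c_4 = r_4 − e = 7 − 10 ≡ 10 (mod 13). Hence c = [5, 4, 8, 10, 9].
  Check: interpolating c through the α_i gives m(x) = 11 + 7·x (degree < 2) with m(α_i) = c_i for every i, so c is indeed a codeword.


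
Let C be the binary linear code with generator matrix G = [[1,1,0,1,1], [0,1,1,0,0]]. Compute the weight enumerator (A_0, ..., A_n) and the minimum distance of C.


Weight distribution: A_0 = 1, A_2 = 1, A_4 = 2. Minimum distance d = 2.

Enumerate all 2^2 = 4 messages m ∈ F_2^2.
For each, compute codeword c = mG in F_2^5, then tally its weight.
  m = 00 → c = 00000, weight = 0.
  m = 10 → c = 11011, weight = 4.
  m = 01 → c = 01100, weight = 2.
  m = 11 → c = 10111, weight = 4.
Tally weights:
  weight 0: 1 codewords.
  weight 2: 1 codewords.
  weight 4: 2 codewords.
Minimum distance d = smallest w > 0 with A_w > 0 = 2.
Sanity: Σ A_w = 4 = 2^2 = 4 ✓.


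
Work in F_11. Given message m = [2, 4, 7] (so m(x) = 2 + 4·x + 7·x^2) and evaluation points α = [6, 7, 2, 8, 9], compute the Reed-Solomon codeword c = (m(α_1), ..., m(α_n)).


c = [3, 10, 5, 9, 0]

Message polynomial: m(x) = 2 + 4·x + 7·x^2 (mod 11).
For each evaluation point α_i, compute m(α_i) mod 11:
  α_1 = 6: Horner steps 7 → 2 → 3, so m(6) = 3.
  α_2 = 7: Horner steps 7 → 9 → 10, so m(7) = 10.
  α_3 = 2: Horner steps 7 → 7 → 5, so m(2) = 5.
  α_4 = 8: Horner steps 7 → 5 → 9, so m(8) = 9.
  α_5 = 9: Horner steps 7 → 1 → 0, so m(9) = 0.
Codeword c = [3, 10, 5, 9, 0] ∈ F_11^5.


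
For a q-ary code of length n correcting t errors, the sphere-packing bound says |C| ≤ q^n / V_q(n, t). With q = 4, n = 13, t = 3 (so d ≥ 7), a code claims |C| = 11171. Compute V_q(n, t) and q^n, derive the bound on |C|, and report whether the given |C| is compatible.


V_q(n, t) = 8464, q^n = 67108864, Hamming bound = 7928, |C| = 11171 > bound (violated).

Step 1: Compute V_q(n, t) = Σ_{j=0}^3 C(n, j) (q−1)^j.
  j = 0: C(13,0)·(3)^0 = 1·1 = 1.
  j = 1: C(13,1)·(3)^1 = 13·3 = 39.
  j = 2: C(13,2)·(3)^2 = 78·9 = 702.
  j = 3: C(13,3)·(3)^3 = 286·27 = 7722.
  V_q(n, t) = 1 + 39 + 702 + 7722 = 8464.
Step 2: q^n = 4^13 = 67108864.
Step 3: Hamming bound ⌊q^n / V_q(n,t)⌋ = ⌊67108864/8464⌋ = 7928.
Step 4: Compare |C| = 11171 to 7928: violated.
The claimed |C| lies above the Hamming bound, so no 4-ary code of length 13 with d ≥ 7 can have 11171 codewords.


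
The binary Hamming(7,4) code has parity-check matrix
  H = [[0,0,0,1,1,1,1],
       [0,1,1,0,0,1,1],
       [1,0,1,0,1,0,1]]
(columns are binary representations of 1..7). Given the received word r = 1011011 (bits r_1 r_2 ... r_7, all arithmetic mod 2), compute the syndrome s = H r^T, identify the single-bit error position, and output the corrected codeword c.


s = (1, 1, 1)^T, error position = 7, corrected codeword c = 1011010

Compute s = H r^T mod 2 one row at a time:
  s_1 = 1 + 0 + 1 + 1 = 3 ≡ 1 (mod 2).
  s_2 = 0 + 1 + 1 + 1 = 3 ≡ 1 (mod 2).
  s_3 = 1 + 1 + 0 + 1 = 3 ≡ 1 (mod 2).
s = (1, 1, 1)^T — this equals column 7 of H (binary 111), so error is at position 7.
Correct: flip bit 7 of r = 1011011 to get c = 1011010.


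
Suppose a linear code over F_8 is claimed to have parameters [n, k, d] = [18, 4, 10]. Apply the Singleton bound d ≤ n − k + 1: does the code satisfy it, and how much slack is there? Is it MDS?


Singleton RHS = n − k + 1 = 15, slack = 5, bound satisfied, not MDS.

Singleton bound: d ≤ n − k + 1.
Here n = 18, k = 4, so n − k + 1 = 15.
Given d = 10, check d ≤ 15: YES.
Slack = (n − k + 1) − d = 5.
The code is NOT MDS (slack = 5 > 0).
Description: the claimed parameters are [18, 4, 10]_8; such a code would be non-MDS.


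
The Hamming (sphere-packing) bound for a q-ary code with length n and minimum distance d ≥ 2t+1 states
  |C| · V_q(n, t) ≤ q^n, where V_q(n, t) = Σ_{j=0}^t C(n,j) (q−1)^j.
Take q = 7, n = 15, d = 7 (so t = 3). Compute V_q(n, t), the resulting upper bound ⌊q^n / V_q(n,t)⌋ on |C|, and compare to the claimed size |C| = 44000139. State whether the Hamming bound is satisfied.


V_q(n, t) = 102151, q^n = 4747561509943, Hamming bound = 46475918, |C| = 44000139 ≤ bound (satisfied).

Step 1: Compute V_q(n, t) = Σ_{j=0}^3 C(n, j) (q−1)^j.
  j = 0: C(15,0)·(6)^0 = 1·1 = 1.
  j = 1: C(15,1)·(6)^1 = 15·6 = 90.
  j = 2: C(15,2)·(6)^2 = 105·36 = 3780.
  j = 3: C(15,3)·(6)^3 = 455·216 = 98280.
  V_q(n, t) = 1 + 90 + 3780 + 98280 = 102151.
Step 2: q^n = 7^15 = 4747561509943.
Step 3: Hamming bound ⌊q^n / V_q(n,t)⌋ = ⌊4747561509943/102151⌋ = 46475918.
Step 4: Compare |C| = 44000139 to 46475918: satisfied.
The claimed |C| lies below the Hamming bound.


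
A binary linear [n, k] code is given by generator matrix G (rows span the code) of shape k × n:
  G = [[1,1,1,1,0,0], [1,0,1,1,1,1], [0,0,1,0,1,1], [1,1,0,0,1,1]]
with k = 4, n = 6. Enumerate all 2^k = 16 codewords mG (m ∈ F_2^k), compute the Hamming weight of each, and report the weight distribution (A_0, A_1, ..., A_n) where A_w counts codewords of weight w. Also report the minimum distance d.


Weight distribution: A_0 = 1, A_1 = 2, A_2 = 2, A_3 = 4, A_4 = 5, A_5 = 2. Minimum distance d = 1.

Enumerate all 2^4 = 16 messages m ∈ F_2^4.
For each, compute codeword c = mG in F_2^6, then tally its weight.
  m = 0000 → c = 000000, weight = 0.
  m = 1000 → c = 111100, weight = 4.
  m = 0100 → c = 101111, weight = 5.
  m = 1100 → c = 010011, weight = 3.
  m = 0010 → c = 001011, weight = 3.
  m = 1010 → c = 110111, weight = 5.
  m = 0110 → c = 100100, weight = 2.
  m = 1110 → c = 011000, weight = 2.
  m = 0001 → c = 110011, weight = 4.
  m = 1001 → c = 001111, weight = 4.
  m = 0101 → c = 011100, weight = 3.
  m = 1101 → c = 100000, weight = 1.
  m = 0011 → c = 111000, weight = 3.
  m = 1011 → c = 000100, weight = 1.
  m = 0111 → c = 010111, weight = 4.
  m = 1111 → c = 101011, weight = 4.
Tally weights:
  weight 0: 1 codewords.
  weight 1: 2 codewords.
  weight 2: 2 codewords.
  weight 3: 4 codewords.
  weight 4: 5 codewords.
  weight 5: 2 codewords.
Minimum distance d = smallest w > 0 with A_w > 0 = 1.
Sanity: Σ A_w = 16 = 2^4 = 16 ✓.


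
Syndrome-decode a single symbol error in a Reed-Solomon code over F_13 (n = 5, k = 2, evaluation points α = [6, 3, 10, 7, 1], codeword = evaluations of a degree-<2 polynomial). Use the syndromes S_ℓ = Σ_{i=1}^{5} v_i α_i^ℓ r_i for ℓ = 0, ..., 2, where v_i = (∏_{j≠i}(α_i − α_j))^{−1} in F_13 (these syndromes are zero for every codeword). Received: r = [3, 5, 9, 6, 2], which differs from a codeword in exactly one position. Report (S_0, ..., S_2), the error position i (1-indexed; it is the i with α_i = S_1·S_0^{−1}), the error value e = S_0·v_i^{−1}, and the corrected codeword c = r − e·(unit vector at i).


S = (10, 5, 9), error at position 4, error magnitude e = 8, c = [3, 5, 9, 11, 2].

Step 1: column multipliers v_i = (∏_{j≠i}(α_i − α_j))^{−1} mod 13.
  i = 1 (α = 6): (6−3)(6−10)(6−7)(6−1) = 3·(−4)·(−1)·5 = 60 ≡ 8, so v_1 = 8^{−1} = 5 (mod 13).
  i = 2 (α = 3): (3−6)(3−10)(3−7)(3−1) = (−3)·(−7)·(−4)·2 = −168 ≡ 1, so v_2 = 1^{−1} = 1 (mod 13).
  i = 3 (α = 10): (10−6)(10−3)(10−7)(10−1) = 4·7·3·9 = 756 ≡ 2, so v_3 = 2^{−1} = 7 (mod 13).
  i = 4 (α = 7): (7−6)(7−3)(7−10)(7−1) = 1·4·(−3)·6 = −72 ≡ 6, so v_4 = 6^{−1} = 11 (mod 13).
  i = 5 (α = 1): (1−6)(1−3)(1−10)(1−7) = (−5)·(−2)·(−9)·(−6) = 540 ≡ 7, so v_5 = 7^{−1} = 2 (mod 13).
  v = [5, 1, 7, 11, 2].
Step 2: syndromes of r = [3, 5, 9, 6, 2] (all sums mod 13).
  S_0 = Σ v_i r_i = 5·3 + 1·5 + 7·9 + 11·6 + 2·2 = 153 ≡ 10.
  S_1 = Σ v_i α_i r_i = 5·6·3 + 1·3·5 + 7·10·9 + 11·7·6 + 2·1·2 = 1201 ≡ 5.
  α_i^2 mod 13 = [10, 9, 9, 10, 1].
  S_2 = Σ v_i α_i^2 r_i = 5·10·3 + 1·9·5 + 7·9·9 + 11·10·6 + 2·1·2 = 1426 ≡ 9.
  S = (10, 5, 9) ≠ 0, so r is not a codeword (an error is present).
Step 3: locate the error. For a single error e at position i, S_ℓ = v_i·e·α_i^ℓ, so α_err = S_1/S_0.
  S_0^{−1} = 10^{−1} = 4 (mod 13), so α_err = 5·4 = 20 ≡ 7 = α_4. Error position i = 4.
  Consistency check: S_2/S_1 = 9·8 = 72 ≡ 7 = α_err ✓ (single-error assumption holds).
Step 4: error magnitude e = S_0/v_4 = S_0·∏_{j≠4}(α_4 − α_j) = 10·6 = 60 ≡ 8 (mod 13).
Step 5: correct position 4: c_4 = r_4 − e = 6 − 8 ≡ 11 (mod 13). Hence c = [3, 5, 9, 11, 2].
  Check: interpolating c through the α_i gives m(x) = 7 + 8·x (degree < 2) with m(α_i) = c_i for every i, so c is indeed a codeword.


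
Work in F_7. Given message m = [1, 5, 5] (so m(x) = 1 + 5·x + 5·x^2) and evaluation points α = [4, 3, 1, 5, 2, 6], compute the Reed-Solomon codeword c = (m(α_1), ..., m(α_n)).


c = [3, 5, 4, 4, 3, 1]

Message polynomial: m(x) = 1 + 5·x + 5·x^2 (mod 7).
For each evaluation point α_i, compute m(α_i) mod 7:
  α_1 = 4: Horner steps 5 → 4 → 3, so m(4) = 3.
  α_2 = 3: Horner steps 5 → 6 → 5, so m(3) = 5.
  α_3 = 1: Horner steps 5 → 3 → 4, so m(1) = 4.
  α_4 = 5: Horner steps 5 → 2 → 4, so m(5) = 4.
  α_5 = 2: Horner steps 5 → 1 → 3, so m(2) = 3.
  α_6 = 6: Horner steps 5 → 0 → 1, so m(6) = 1.
Codeword c = [3, 5, 4, 4, 3, 1] ∈ F_7^6.


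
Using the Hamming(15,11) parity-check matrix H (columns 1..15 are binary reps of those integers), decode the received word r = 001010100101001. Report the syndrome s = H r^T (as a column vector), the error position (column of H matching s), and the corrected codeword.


s = (1, 0, 0, 0)^T, error position = 8, corrected codeword c = 001010110101001

Compute s = H r^T mod 2 one row at a time:
  s_1 = 0 + 0 + 1 + 0 + 1 + 0 + 0 + 1 = 3 ≡ 1 (mod 2).
  s_2 = 0 + 1 + 0 + 1 + 1 + 0 + 0 + 1 = 4 ≡ 0 (mod 2).
  s_3 = 0 + 1 + 0 + 1 + 1 + 0 + 0 + 1 = 4 ≡ 0 (mod 2).
  s_4 = 0 + 1 + 1 + 1 + 0 + 0 + 0 + 1 = 4 ≡ 0 (mod 2).
s = (1, 0, 0, 0)^T — this equals column 8 of H (binary 1000), so error is at position 8.
Correct: flip bit 8 of r = 001010100101001 to get c = 001010110101001.


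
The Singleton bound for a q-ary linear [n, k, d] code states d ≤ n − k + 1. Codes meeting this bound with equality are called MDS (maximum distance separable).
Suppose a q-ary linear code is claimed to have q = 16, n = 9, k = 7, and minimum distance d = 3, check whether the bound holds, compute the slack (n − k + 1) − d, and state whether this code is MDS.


Singleton RHS = n − k + 1 = 3, slack = 0, bound satisfied, MDS.

Singleton bound: d ≤ n − k + 1.
Here n = 9, k = 7, so n − k + 1 = 3.
Given d = 3, check d ≤ 3: YES.
Slack = (n − k + 1) − d = 0.
The code is MDS (slack = 0).
Description: the claimed parameters are [9, 7, 3]_16; such a code would be MDS (meets Singleton bound).


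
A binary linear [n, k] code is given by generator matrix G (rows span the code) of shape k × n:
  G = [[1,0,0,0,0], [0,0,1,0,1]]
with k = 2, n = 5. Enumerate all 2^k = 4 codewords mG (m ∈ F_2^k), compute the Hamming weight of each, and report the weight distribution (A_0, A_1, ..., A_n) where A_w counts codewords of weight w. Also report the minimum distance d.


Weight distribution: A_0 = 1, A_1 = 1, A_2 = 1, A_3 = 1. Minimum distance d = 1.

Enumerate all 2^2 = 4 messages m ∈ F_2^2.
For each, compute codeword c = mG in F_2^5, then tally its weight.
  m = 00 → c = 00000, weight = 0.
  m = 10 → c = 10000, weight = 1.
  m = 01 → c = 00101, weight = 2.
  m = 11 → c = 10101, weight = 3.
Tally weights:
  weight 0: 1 codewords.
  weight 1: 1 codewords.
  weight 2: 1 codewords.
  weight 3: 1 codewords.
Minimum distance d = smallest w > 0 with A_w > 0 = 1.
Sanity: Σ A_w = 4 = 2^2 = 4 ✓.


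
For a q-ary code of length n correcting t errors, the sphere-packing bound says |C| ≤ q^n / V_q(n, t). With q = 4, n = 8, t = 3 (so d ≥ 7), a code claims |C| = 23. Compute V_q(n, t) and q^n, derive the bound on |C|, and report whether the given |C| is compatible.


V_q(n, t) = 1789, q^n = 65536, Hamming bound = 36, |C| = 23 ≤ bound (satisfied).

Step 1: Compute V_q(n, t) = Σ_{j=0}^3 C(n, j) (q−1)^j.
  j = 0: C(8,0)·(3)^0 = 1·1 = 1.
  j = 1: C(8,1)·(3)^1 = 8·3 = 24.
  j = 2: C(8,2)·(3)^2 = 28·9 = 252.
  j = 3: C(8,3)·(3)^3 = 56·27 = 1512.
  V_q(n, t) = 1 + 24 + 252 + 1512 = 1789.
Step 2: q^n = 4^8 = 65536.
Step 3: Hamming bound ⌊q^n / V_q(n,t)⌋ = ⌊65536/1789⌋ = 36.
Step 4: Compare |C| = 23 to 36: satisfied.
The claimed |C| lies below the Hamming bound.


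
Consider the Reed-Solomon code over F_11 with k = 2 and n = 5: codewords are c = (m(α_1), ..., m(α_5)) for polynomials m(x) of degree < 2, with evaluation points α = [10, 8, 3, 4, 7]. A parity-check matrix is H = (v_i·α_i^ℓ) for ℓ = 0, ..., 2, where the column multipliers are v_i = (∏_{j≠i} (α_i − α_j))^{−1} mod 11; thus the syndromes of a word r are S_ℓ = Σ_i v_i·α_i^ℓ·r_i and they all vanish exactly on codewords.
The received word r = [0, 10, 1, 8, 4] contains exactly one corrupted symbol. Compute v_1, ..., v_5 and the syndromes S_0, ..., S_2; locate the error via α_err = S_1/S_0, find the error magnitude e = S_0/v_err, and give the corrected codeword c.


S = (4, 1, 3), error at position 3, error magnitude e = 10, c = [0, 10, 2, 8, 4].

Step 1: column multipliers v_i = (∏_{j≠i}(α_i − α_j))^{−1} mod 11.
  i = 1 (α = 10): (10−8)(10−3)(10−4)(10−7) = 2·7·6·3 = 252 ≡ 10, so v_1 = 10^{−1} = 10 (mod 11).
  i = 2 (α = 8): (8−10)(8−3)(8−4)(8−7) = (−2)·5·4·1 = −40 ≡ 4, so v_2 = 4^{−1} = 3 (mod 11).
  i = 3 (α = 3): (3−10)(3−8)(3−4)(3−7) = (−7)·(−5)·(−1)·(−4) = 140 ≡ 8, so v_3 = 8^{−1} = 7 (mod 11).
  i = 4 (α = 4): (4−10)(4−8)(4−3)(4−7) = (−6)·(−4)·1·(−3) = −72 ≡ 5, so v_4 = 5^{−1} = 9 (mod 11).
  i = 5 (α = 7): (7−10)(7−8)(7−3)(7−4) = (−3)·(−1)·4·3 = 36 ≡ 3, so v_5 = 3^{−1} = 4 (mod 11).
  v = [10, 3, 7, 9, 4].
Step 2: syndromes of r = [0, 10, 1, 8, 4] (all sums mod 11).
  S_0 = Σ v_i r_i = 10·0 + 3·10 + 7·1 + 9·8 + 4·4 = 125 ≡ 4.
  S_1 = Σ v_i α_i r_i = 10·10·0 + 3·8·10 + 7·3·1 + 9·4·8 + 4·7·4 = 661 ≡ 1.
  α_i^2 mod 11 = [1, 9, 9, 5, 5].
  S_2 = Σ v_i α_i^2 r_i = 10·1·0 + 3·9·10 + 7·9·1 + 9·5·8 + 4·5·4 = 773 ≡ 3.
  S = (4, 1, 3) ≠ 0, so r is not a codeword (an error is present).
Step 3: locate the error. For a single error e at position i, S_ℓ = v_i·e·α_i^ℓ, so α_err = S_1/S_0.
  S_0^{−1} = 4^{−1} = 3 (mod 11), so α_err = 1·3 = 3 ≡ 3 = α_3. Error position i = 3.
  Consistency check: S_2/S_1 = 3·1 = 3 ≡ 3 = α_err ✓ (single-error assumption holds).
Step 4: error magnitude e = S_0/v_3 = S_0·∏_{j≠3}(α_3 − α_j) = 4·8 = 32 ≡ 10 (mod 11).
Step 5: correct position 3: c_3 = r_3 − e = 1 − 10 ≡ 2 (mod 11). Hence c = [0, 10, 2, 8, 4].
  Check: interpolating c through the α_i gives m(x) = 6 + 6·x (degree < 2) with m(α_i) = c_i for every i, so c is indeed a codeword.


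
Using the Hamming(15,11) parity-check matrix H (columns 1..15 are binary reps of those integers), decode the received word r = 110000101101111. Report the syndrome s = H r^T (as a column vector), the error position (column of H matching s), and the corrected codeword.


s = (0, 1, 1, 1)^T, error position = 7, corrected codeword c = 110000001101111

Compute s = H r^T mod 2 one row at a time:
  s_1 = 0 + 1 + 1 + 0 + 1 + 1 + 1 + 1 = 6 ≡ 0 (mod 2).
  s_2 = 0 + 0 + 0 + 1 + 1 + 1 + 1 + 1 = 5 ≡ 1 (mod 2).
  s_3 = 1 + 0 + 0 + 1 + 1 + 0 + 1 + 1 = 5 ≡ 1 (mod 2).
  s_4 = 1 + 0 + 0 + 1 + 1 + 0 + 1 + 1 = 5 ≡ 1 (mod 2).
s = (0, 1, 1, 1)^T — this equals column 7 of H (binary 0111), so error is at position 7.
Correct: flip bit 7 of r = 110000101101111 to get c = 110000001101111.


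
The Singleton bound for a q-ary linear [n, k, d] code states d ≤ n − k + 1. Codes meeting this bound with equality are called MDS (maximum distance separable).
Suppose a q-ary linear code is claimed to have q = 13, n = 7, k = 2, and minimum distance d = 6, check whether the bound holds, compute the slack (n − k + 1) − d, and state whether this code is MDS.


Singleton RHS = n − k + 1 = 6, slack = 0, bound satisfied, MDS.

Singleton bound: d ≤ n − k + 1.
Here n = 7, k = 2, so n − k + 1 = 6.
Given d = 6, check d ≤ 6: YES.
Slack = (n − k + 1) − d = 0.
The code is MDS (slack = 0).
Description: the claimed parameters are [7, 2, 6]_13; such a code would be MDS (meets Singleton bound).


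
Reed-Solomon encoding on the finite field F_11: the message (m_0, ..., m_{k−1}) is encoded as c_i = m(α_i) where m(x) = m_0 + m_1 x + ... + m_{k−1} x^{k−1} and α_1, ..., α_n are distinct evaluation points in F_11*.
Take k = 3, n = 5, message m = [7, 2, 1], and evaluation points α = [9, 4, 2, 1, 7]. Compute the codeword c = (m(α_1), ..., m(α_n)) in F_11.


c = [7, 9, 4, 10, 4]

Message polynomial: m(x) = 7 + 2·x + 1·x^2 (mod 11).
For each evaluation point α_i, compute m(α_i) mod 11:
  α_1 = 9: Horner steps 1 → 0 → 7, so m(9) = 7.
  α_2 = 4: Horner steps 1 → 6 → 9, so m(4) = 9.
  α_3 = 2: Horner steps 1 → 4 → 4, so m(2) = 4.
  α_4 = 1: Horner steps 1 → 3 → 10, so m(1) = 10.
  α_5 = 7: Horner steps 1 → 9 → 4, so m(7) = 4.
Codeword c = [7, 9, 4, 10, 4] ∈ F_11^5.


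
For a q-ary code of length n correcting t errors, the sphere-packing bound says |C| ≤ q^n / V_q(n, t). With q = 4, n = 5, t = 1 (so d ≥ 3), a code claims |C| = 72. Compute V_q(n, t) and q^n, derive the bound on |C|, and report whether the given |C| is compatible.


V_q(n, t) = 16, q^n = 1024, Hamming bound = 64, |C| = 72 > bound (violated).

Step 1: Compute V_q(n, t) = Σ_{j=0}^1 C(n, j) (q−1)^j.
  j = 0: C(5,0)·(3)^0 = 1·1 = 1.
  j = 1: C(5,1)·(3)^1 = 5·3 = 15.
  V_q(n, t) = 1 + 15 = 16.
Step 2: q^n = 4^5 = 1024.
Step 3: Hamming bound ⌊q^n / V_q(n,t)⌋ = ⌊1024/16⌋ = 64.
Step 4: Compare |C| = 72 to 64: violated.
The claimed |C| lies above the Hamming bound, so no 4-ary code of length 5 with d ≥ 3 can have 72 codewords.


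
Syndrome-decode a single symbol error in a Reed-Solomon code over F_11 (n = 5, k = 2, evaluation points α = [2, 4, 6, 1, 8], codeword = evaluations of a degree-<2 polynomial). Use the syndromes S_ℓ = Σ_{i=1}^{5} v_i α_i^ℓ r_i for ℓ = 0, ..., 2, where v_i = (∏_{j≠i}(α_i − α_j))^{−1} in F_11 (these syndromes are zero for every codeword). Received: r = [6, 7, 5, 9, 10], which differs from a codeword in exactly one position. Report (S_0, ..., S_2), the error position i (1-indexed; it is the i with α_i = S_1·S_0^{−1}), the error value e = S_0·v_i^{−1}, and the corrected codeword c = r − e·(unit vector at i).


S = (10, 7, 6), error at position 2, error magnitude e = 7, c = [6, 0, 5, 9, 10].

Step 1: column multipliers v_i = (∏_{j≠i}(α_i − α_j))^{−1} mod 11.
  i = 1 (α = 2): (2−4)(2−6)(2−1)(2−8) = (−2)·(−4)·1·(−6) = −48 ≡ 7, so v_1 = 7^{−1} = 8 (mod 11).
  i = 2 (α = 4): (4−2)(4−6)(4−1)(4−8) = 2·(−2)·3·(−4) = 48 ≡ 4, so v_2 = 4^{−1} = 3 (mod 11).
  i = 3 (α = 6): (6−2)(6−4)(6−1)(6−8) = 4·2·5·(−2) = −80 ≡ 8, so v_3 = 8^{−1} = 7 (mod 11).
  i = 4 (α = 1): (1−2)(1−4)(1−6)(1−8) = (−1)·(−3)·(−5)·(−7) = 105 ≡ 6, so v_4 = 6^{−1} = 2 (mod 11).
  i = 5 (α = 8): (8−2)(8−4)(8−6)(8−1) = 6·4·2·7 = 336 ≡ 6, so v_5 = 6^{−1} = 2 (mod 11).
  v = [8, 3, 7, 2, 2].
Step 2: syndromes of r = [6, 7, 5, 9, 10] (all sums mod 11).
  S_0 = Σ v_i r_i = 8·6 + 3·7 + 7·5 + 2·9 + 2·10 = 142 ≡ 10.
  S_1 = Σ v_i α_i r_i = 8·2·6 + 3·4·7 + 7·6·5 + 2·1·9 + 2·8·10 = 568 ≡ 7.
  α_i^2 mod 11 = [4, 5, 3, 1, 9].
  S_2 = Σ v_i α_i^2 r_i = 8·4·6 + 3·5·7 + 7·3·5 + 2·1·9 + 2·9·10 = 600 ≡ 6.
  S = (10, 7, 6) ≠ 0, so r is not a codeword (an error is present).
Step 3: locate the error. For a single error e at position i, S_ℓ = v_i·e·α_i^ℓ, so α_err = S_1/S_0.
  S_0^{−1} = 10^{−1} = 10 (mod 11), so α_err = 7·10 = 70 ≡ 4 = α_2. Error position i = 2.
  Consistency check: S_2/S_1 = 6·8 = 48 ≡ 4 = α_err ✓ (single-error assumption holds).
Step 4: error magnitude e = S_0/v_2 = S_0·∏_{j≠2}(α_2 − α_j) = 10·4 = 40 ≡ 7 (mod 11).
Step 5: correct position 2: c_2 = r_2 − e = 7 − 7 ≡ 0 (mod 11). Hence c = [6, 0, 5, 9, 10].
  Check: interpolating c through the α_i gives m(x) = 1 + 8·x (degree < 2) with m(α_i) = c_i for every i, so c is indeed a codeword.


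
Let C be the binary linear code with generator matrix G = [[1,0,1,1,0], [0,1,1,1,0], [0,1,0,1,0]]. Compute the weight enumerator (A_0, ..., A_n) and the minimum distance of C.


Weight distribution: A_0 = 1, A_1 = 1, A_2 = 3, A_3 = 3. Minimum distance d = 1.

Enumerate all 2^3 = 8 messages m ∈ F_2^3.
For each, compute codeword c = mG in F_2^5, then tally its weight.
  m = 000 → c = 00000, weight = 0.
  m = 100 → c = 10110, weight = 3.
  m = 010 → c = 01110, weight = 3.
  m = 110 → c = 11000, weight = 2.
  m = 001 → c = 01010, weight = 2.
  m = 101 → c = 11100, weight = 3.
  m = 011 → c = 00100, weight = 1.
  m = 111 → c = 10010, weight = 2.
Tally weights:
  weight 0: 1 codewords.
  weight 1: 1 codewords.
  weight 2: 3 codewords.
  weight 3: 3 codewords.
Minimum distance d = smallest w > 0 with A_w > 0 = 1.
Sanity: Σ A_w = 8 = 2^3 = 8 ✓.


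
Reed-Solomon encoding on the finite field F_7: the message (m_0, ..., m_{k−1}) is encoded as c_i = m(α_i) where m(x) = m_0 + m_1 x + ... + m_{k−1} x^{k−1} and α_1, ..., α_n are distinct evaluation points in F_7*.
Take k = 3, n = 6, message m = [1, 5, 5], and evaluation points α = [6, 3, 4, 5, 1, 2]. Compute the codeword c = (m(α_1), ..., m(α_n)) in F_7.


c = [1, 5, 3, 4, 4, 3]

Message polynomial: m(x) = 1 + 5·x + 5·x^2 (mod 7).
For each evaluation point α_i, compute m(α_i) mod 7:
  α_1 = 6: Horner steps 5 → 0 → 1, so m(6) = 1.
  α_2 = 3: Horner steps 5 → 6 → 5, so m(3) = 5.
  α_3 = 4: Horner steps 5 → 4 → 3, so m(4) = 3.
  α_4 = 5: Horner steps 5 → 2 → 4, so m(5) = 4.
  α_5 = 1: Horner steps 5 → 3 → 4, so m(1) = 4.
  α_6 = 2: Horner steps 5 → 1 → 3, so m(2) = 3.
Codeword c = [1, 5, 3, 4, 4, 3] ∈ F_7^6.


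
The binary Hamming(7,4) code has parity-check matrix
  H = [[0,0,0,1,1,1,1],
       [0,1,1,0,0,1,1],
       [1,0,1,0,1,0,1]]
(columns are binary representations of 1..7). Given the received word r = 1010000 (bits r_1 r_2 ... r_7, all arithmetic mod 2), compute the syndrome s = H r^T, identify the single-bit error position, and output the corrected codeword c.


s = (0, 1, 0)^T, error position = 2, corrected codeword c = 1110000

Compute s = H r^T mod 2 one row at a time:
  s_1 = 0 + 0 + 0 + 0 = 0 ≡ 0 (mod 2).
  s_2 = 0 + 1 + 0 + 0 = 1 ≡ 1 (mod 2).
  s_3 = 1 + 1 + 0 + 0 = 2 ≡ 0 (mod 2).
s = (0, 1, 0)^T — this equals column 2 of H (binary 010), so error is at position 2.
Correct: flip bit 2 of r = 1010000 to get c = 1110000.


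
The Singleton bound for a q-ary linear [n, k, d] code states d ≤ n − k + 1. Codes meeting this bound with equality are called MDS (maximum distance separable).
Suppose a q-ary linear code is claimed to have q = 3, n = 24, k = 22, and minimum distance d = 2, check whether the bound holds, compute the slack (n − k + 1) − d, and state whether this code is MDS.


Singleton RHS = n − k + 1 = 3, slack = 1, bound satisfied, not MDS.

Singleton bound: d ≤ n − k + 1.
Here n = 24, k = 22, so n − k + 1 = 3.
Given d = 2, check d ≤ 3: YES.
Slack = (n − k + 1) − d = 1.
The code is NOT MDS (slack = 1 > 0).
Description: the claimed parameters are [24, 22, 2]_3; such a code would be non-MDS.


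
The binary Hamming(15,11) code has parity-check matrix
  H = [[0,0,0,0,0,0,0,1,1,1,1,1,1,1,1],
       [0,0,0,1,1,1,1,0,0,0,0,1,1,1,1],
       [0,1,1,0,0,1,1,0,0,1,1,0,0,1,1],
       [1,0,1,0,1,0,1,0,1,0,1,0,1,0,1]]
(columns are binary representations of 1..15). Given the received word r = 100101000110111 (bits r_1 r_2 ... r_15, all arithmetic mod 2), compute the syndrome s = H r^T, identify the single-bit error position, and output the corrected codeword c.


s = (1, 1, 1, 0)^T, error position = 14, corrected codeword c = 100101000110101

Compute s = H r^T mod 2 one row at a time:
  s_1 = 0 + 0 + 1 + 1 + 0 + 1 + 1 + 1 = 5 ≡ 1 (mod 2).
  s_2 = 1 + 0 + 1 + 0 + 0 + 1 + 1 + 1 = 5 ≡ 1 (mod 2).
  s_3 = 0 + 0 + 1 + 0 + 1 + 1 + 1 + 1 = 5 ≡ 1 (mod 2).
  s_4 = 1 + 0 + 0 + 0 + 0 + 1 + 1 + 1 = 4 ≡ 0 (mod 2).
s = (1, 1, 1, 0)^T — this equals column 14 of H (binary 1110), so error is at position 14.
Correct: flip bit 14 of r = 100101000110111 to get c = 100101000110101.


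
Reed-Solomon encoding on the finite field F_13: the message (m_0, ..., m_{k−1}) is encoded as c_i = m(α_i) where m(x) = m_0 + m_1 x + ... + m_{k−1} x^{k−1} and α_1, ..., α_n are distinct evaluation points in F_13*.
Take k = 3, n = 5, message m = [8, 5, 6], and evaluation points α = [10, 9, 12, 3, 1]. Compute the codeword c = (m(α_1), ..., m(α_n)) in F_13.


c = [8, 6, 9, 12, 6]

Message polynomial: m(x) = 8 + 5·x + 6·x^2 (mod 13).
For each evaluation point α_i, compute m(α_i) mod 13:
  α_1 = 10: Horner steps 6 → 0 → 8, so m(10) = 8.
  α_2 = 9: Horner steps 6 → 7 → 6, so m(9) = 6.
  α_3 = 12: Horner steps 6 → 12 → 9, so m(12) = 9.
  α_4 = 3: Horner steps 6 → 10 → 12, so m(3) = 12.
  α_5 = 1: Horner steps 6 → 11 → 6, so m(1) = 6.
Codeword c = [8, 6, 9, 12, 6] ∈ F_13^5.


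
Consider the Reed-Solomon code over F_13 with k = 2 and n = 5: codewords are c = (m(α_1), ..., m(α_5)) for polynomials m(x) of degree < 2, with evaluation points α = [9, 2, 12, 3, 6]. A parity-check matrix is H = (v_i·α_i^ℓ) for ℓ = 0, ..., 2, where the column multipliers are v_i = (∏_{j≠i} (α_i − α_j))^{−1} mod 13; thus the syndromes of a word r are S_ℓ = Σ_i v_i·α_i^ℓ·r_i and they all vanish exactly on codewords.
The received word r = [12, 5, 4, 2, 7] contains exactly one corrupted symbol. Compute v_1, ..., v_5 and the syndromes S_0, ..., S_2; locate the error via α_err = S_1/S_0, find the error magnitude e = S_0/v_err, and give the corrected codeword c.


S = (5, 10, 7), error at position 2, error magnitude e = 9, c = [12, 9, 4, 2, 7].

Step 1: column multipliers v_i = (∏_{j≠i}(α_i − α_j))^{−1} mod 13.
  i = 1 (α = 9): (9−2)(9−12)(9−3)(9−6) = 7·(−3)·6·3 = −378 ≡ 12, so v_1 = 12^{−1} = 12 (mod 13).
  i = 2 (α = 2): (2−9)(2−12)(2−3)(2−6) = (−7)·(−10)·(−1)·(−4) = 280 ≡ 7, so v_2 = 7^{−1} = 2 (mod 13).
  i = 3 (α = 12): (12−9)(12−2)(12−3)(12−6) = 3·10·9·6 = 1620 ≡ 8, so v_3 = 8^{−1} = 5 (mod 13).
  i = 4 (α = 3): (3−9)(3−2)(3−12)(3−6) = (−6)·1·(−9)·(−3) = −162 ≡ 7, so v_4 = 7^{−1} = 2 (mod 13).
  i = 5 (α = 6): (6−9)(6−2)(6−12)(6−3) = (−3)·4·(−6)·3 = 216 ≡ 8, so v_5 = 8^{−1} = 5 (mod 13).
  v = [12, 2, 5, 2, 5].
Step 2: syndromes of r = [12, 5, 4, 2, 7] (all sums mod 13).
  S_0 = Σ v_i r_i = 12·12 + 2·5 + 5·4 + 2·2 + 5·7 = 213 ≡ 5.
  S_1 = Σ v_i α_i r_i = 12·9·12 + 2·2·5 + 5·12·4 + 2·3·2 + 5·6·7 = 1778 ≡ 10.
  α_i^2 mod 13 = [3, 4, 1, 9, 10].
  S_2 = Σ v_i α_i^2 r_i = 12·3·12 + 2·4·5 + 5·1·4 + 2·9·2 + 5·10·7 = 878 ≡ 7.
  S = (5, 10, 7) ≠ 0, so r is not a codeword (an error is present).
Step 3: locate the error. For a single error e at position i, S_ℓ = v_i·e·α_i^ℓ, so α_err = S_1/S_0.
  S_0^{−1} = 5^{−1} = 8 (mod 13), so α_err = 10·8 = 80 ≡ 2 = α_2. Error position i = 2.
  Consistency check: S_2/S_1 = 7·4 = 28 ≡ 2 = α_err ✓ (single-error assumption holds).
Step 4: error magnitude e = S_0/v_2 = S_0·∏_{j≠2}(α_2 − α_j) = 5·7 = 35 ≡ 9 (mod 13).
Step 5: correct position 2: c_2 = r_2 − e = 5 − 9 ≡ 9 (mod 13). Hence c = [12, 9, 4, 2, 7].
  Check: interpolating c through the α_i gives m(x) = 10 + 6·x (degree < 2) with m(α_i) = c_i for every i, so c is indeed a codeword.


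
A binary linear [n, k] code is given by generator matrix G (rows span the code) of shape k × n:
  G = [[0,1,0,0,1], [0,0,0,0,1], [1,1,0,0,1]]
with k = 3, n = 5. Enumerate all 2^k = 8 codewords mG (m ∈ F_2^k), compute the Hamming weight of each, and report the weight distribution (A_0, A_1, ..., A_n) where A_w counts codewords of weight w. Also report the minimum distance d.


Weight distribution: A_0 = 1, A_1 = 3, A_2 = 3, A_3 = 1. Minimum distance d = 1.

Enumerate all 2^3 = 8 messages m ∈ F_2^3.
For each, compute codeword c = mG in F_2^5, then tally its weight.
  m = 000 → c = 00000, weight = 0.
  m = 100 → c = 01001, weight = 2.
  m = 010 → c = 00001, weight = 1.
  m = 110 → c = 01000, weight = 1.
  m = 001 → c = 11001, weight = 3.
  m = 101 → c = 10000, weight = 1.
  m = 011 → c = 11000, weight = 2.
  m = 111 → c = 10001, weight = 2.
Tally weights:
  weight 0: 1 codewords.
  weight 1: 3 codewords.
  weight 2: 3 codewords.
  weight 3: 1 codewords.
Minimum distance d = smallest w > 0 with A_w > 0 = 1.
Sanity: Σ A_w = 8 = 2^3 = 8 ✓.


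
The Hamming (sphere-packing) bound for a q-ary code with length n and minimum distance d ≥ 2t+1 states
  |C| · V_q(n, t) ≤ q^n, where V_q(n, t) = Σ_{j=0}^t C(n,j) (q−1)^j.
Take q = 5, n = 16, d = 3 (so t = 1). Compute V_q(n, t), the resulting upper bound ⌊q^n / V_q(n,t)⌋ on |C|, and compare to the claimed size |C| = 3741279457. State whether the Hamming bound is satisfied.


V_q(n, t) = 65, q^n = 152587890625, Hamming bound = 2347506009, |C| = 3741279457 > bound (violated).

Step 1: Compute V_q(n, t) = Σ_{j=0}^1 C(n, j) (q−1)^j.
  j = 0: C(16,0)·(4)^0 = 1·1 = 1.
  j = 1: C(16,1)·(4)^1 = 16·4 = 64.
  V_q(n, t) = 1 + 64 = 65.
Step 2: q^n = 5^16 = 152587890625.
Step 3: Hamming bound ⌊q^n / V_q(n,t)⌋ = ⌊152587890625/65⌋ = 2347506009.
Step 4: Compare |C| = 3741279457 to 2347506009: violated.
The claimed |C| lies above the Hamming bound, so no 5-ary code of length 16 with d ≥ 3 can have 3741279457 codewords.


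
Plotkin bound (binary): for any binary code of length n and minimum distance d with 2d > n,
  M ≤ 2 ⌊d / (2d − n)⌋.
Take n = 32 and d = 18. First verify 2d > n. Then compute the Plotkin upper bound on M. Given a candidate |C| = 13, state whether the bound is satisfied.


Plotkin bound M ≤ 8; given |C| = 13 > bound (violated).

Check applicability: 2d = 36, n = 32.
2d − n = 4 > 0, so Plotkin applies.
Compute d/(2d−n) = 18/4 ≈ 4.5000.
⌊d/(2d−n)⌋ = 4.
Plotkin bound: M ≤ 2·4 = 8.
Given |C| = 13, check: VIOLATED.
This |C| is above the Plotkin bound, so no binary code with n = 32, d = 18 and 13 codewords exists.


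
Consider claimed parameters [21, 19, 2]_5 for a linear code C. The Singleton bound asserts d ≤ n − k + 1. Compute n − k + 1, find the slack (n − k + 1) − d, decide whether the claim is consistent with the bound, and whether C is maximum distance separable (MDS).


Singleton RHS = n − k + 1 = 3, slack = 1, bound satisfied, not MDS.

Singleton bound: d ≤ n − k + 1.
Here n = 21, k = 19, so n − k + 1 = 3.
Given d = 2, check d ≤ 3: YES.
Slack = (n − k + 1) − d = 1.
The code is NOT MDS (slack = 1 > 0).
Description: the claimed parameters are [21, 19, 2]_5; such a code would be non-MDS.
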